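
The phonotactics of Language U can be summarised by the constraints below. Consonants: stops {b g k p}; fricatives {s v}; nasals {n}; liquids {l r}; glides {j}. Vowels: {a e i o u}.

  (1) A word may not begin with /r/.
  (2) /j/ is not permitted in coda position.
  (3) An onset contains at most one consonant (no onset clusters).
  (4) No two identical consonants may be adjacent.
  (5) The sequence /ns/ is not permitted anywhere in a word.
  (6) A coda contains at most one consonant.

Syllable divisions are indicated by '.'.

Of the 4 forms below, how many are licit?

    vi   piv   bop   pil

vi — σ1 onset /v/, coda /∅/ ok → licit
piv — σ1 onset /p/, coda /v/ ok → licit
bop — σ1 onset /b/, coda /p/ ok → licit
pil — σ1 onset /p/, coda /l/ ok → licit
Licit: vi, piv, bop, pil → 4.

4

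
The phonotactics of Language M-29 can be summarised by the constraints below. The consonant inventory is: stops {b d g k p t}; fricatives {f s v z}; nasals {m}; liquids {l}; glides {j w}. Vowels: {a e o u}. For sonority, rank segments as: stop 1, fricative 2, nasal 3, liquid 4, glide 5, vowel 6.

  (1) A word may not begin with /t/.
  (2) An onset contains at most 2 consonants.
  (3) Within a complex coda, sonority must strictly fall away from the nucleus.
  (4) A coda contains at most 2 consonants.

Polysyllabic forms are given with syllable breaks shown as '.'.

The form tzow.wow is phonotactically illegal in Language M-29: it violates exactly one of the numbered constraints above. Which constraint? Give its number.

tzow.wow: word begins with /t/.
This is a violation of constraint 1: "A word may not begin with /t/."
The remaining constraints (2, 3, 4) are satisfied.

1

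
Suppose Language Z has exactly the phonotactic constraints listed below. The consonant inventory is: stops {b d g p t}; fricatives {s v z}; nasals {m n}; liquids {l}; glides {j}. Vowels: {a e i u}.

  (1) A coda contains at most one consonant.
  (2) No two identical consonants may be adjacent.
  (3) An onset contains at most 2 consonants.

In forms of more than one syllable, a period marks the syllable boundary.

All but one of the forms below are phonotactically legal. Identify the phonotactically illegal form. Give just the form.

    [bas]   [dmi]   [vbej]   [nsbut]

[nsbut]

[bas] — σ1 onset /b/, coda /s/ ok → phonotactically legal
[dmi] — σ1 onset /dm/ (2C), coda /∅/ ok → phonotactically legal
[vbej] — σ1 onset /vb/ (2C), coda /j/ ok → phonotactically legal
[nsbut] — violates constraint 3: syllable 1 onset /nsb/ has 3 consonants (> 2) → phonotactically illegal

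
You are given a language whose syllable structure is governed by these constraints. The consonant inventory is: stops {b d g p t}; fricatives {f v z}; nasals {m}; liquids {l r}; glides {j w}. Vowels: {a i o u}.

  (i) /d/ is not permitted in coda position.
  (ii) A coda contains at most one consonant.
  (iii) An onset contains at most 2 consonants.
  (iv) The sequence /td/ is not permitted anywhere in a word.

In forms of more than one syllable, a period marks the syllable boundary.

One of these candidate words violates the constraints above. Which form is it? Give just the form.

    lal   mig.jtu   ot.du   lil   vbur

lal — σ1 onset /l/, coda /l/ ok → phonotactically legal
mig.jtu — σ1 onset /m/, coda /g/ ok; σ2 onset /jt/ (2C), coda /∅/ ok → phonotactically legal
ot.du — violates constraint (iv): contains banned sequence /td/ → phonotactically illegal
lil — σ1 onset /l/, coda /l/ ok → phonotactically legal
vbur — σ1 onset /vb/ (2C), coda /r/ ok → phonotactically legal

ot.du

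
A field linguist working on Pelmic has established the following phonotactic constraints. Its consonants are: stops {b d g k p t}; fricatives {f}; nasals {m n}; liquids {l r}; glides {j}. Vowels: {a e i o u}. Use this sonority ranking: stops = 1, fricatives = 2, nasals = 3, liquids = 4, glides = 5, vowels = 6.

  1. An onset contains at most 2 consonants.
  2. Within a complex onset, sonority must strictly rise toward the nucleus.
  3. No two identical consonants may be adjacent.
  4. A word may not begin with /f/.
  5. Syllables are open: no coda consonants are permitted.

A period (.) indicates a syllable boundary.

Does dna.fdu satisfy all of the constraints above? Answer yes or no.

no

dna.fdu — violates constraint 2: syllable 2 onset /fd/: /f/ (fricative, 2) → /d/ (stop, 1) does not rise → illicit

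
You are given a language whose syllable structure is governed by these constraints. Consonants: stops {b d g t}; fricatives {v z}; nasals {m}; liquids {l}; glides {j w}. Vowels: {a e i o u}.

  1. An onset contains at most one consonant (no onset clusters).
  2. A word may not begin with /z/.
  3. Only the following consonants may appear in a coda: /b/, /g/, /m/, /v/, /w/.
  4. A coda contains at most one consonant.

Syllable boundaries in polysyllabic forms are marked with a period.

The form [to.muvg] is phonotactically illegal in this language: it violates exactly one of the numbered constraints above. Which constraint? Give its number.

4

[to.muvg]: syllable 2 coda /vg/ has 2 consonants (> 1).
This is a violation of constraint 4: "A coda contains at most one consonant."
The remaining constraints (1, 2, 3) are satisfied.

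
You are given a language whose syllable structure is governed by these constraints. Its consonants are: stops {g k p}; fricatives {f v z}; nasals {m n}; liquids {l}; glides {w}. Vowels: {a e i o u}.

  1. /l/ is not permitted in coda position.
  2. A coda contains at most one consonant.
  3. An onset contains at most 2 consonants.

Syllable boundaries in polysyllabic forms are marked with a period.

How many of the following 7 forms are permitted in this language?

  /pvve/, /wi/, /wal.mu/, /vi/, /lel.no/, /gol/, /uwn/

/pvve/ — violates constraint 3: syllable 1 onset /pvv/ has 3 consonants (> 2) → not permitted
/wi/ — σ1 onset /w/, coda /∅/ ok → permitted
/wal.mu/ — violates constraint 1: syllable 1 coda contains /l/ → not permitted
/vi/ — σ1 onset /v/, coda /∅/ ok → permitted
/lel.no/ — violates constraint 1: syllable 1 coda contains /l/ → not permitted
/gol/ — violates constraint 1: syllable 1 coda contains /l/ → not permitted
/uwn/ — violates constraint 2: syllable 1 coda /wn/ has 2 consonants (> 1) → not permitted
Permitted: /wi/, /vi/ → 2.

2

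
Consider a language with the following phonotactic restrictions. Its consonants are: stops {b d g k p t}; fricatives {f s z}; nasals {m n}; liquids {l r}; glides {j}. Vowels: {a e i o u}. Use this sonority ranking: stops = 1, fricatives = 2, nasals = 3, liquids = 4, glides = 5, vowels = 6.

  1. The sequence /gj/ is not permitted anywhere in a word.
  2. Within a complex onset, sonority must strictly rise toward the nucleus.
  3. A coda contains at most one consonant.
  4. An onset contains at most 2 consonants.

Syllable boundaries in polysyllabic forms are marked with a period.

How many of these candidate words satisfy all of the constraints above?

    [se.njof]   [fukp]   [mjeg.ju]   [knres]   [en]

[se.njof] — σ1 onset /s/, coda /∅/ ok; σ2 onset /nj/ (3→5 rises), coda /f/ ok → permitted
[fukp] — violates constraint 3: syllable 1 coda /kp/ has 2 consonants (> 1) → not permitted
[mjeg.ju] — violates constraint 1: contains banned sequence /gj/ → not permitted
[knres] — violates constraint 4: syllable 1 onset /knr/ has 3 consonants (> 2) → not permitted
[en] — σ1 onset /∅/, coda /n/ ok → permitted
Permitted: [se.njof], [en] → 2.

2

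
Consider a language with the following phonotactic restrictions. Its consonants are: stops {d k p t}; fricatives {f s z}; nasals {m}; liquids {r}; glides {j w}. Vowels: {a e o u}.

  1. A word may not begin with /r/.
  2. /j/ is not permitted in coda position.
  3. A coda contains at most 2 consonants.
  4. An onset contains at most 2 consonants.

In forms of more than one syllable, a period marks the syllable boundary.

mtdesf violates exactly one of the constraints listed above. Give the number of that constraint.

mtdesf: syllable 1 onset /mtd/ has 3 consonants (> 2).
This is a violation of constraint 4: "An onset contains at most 2 consonants."
The remaining constraints (1, 2, 3) are satisfied.

4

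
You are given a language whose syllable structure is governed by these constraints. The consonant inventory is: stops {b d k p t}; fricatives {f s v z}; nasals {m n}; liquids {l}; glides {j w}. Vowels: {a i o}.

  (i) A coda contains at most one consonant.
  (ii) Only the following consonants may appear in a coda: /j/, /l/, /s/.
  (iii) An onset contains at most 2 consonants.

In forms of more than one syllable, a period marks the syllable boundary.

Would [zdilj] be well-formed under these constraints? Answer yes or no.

[zdilj] — violates constraint (i): syllable 1 coda /lj/ has 2 consonants (> 1) → ill-formed

no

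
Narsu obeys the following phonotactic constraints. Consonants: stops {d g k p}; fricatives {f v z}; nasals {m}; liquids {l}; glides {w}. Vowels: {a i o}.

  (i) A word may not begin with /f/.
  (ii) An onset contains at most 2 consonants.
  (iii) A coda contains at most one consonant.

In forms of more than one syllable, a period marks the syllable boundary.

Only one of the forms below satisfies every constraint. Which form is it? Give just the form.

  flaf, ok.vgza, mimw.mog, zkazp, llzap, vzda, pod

flaf — violates constraint (i): word begins with /f/ → ill-formed
ok.vgza — violates constraint (ii): syllable 2 onset /vgz/ has 3 consonants (> 2) → ill-formed
mimw.mog — violates constraint (iii): syllable 1 coda /mw/ has 2 consonants (> 1) → ill-formed
zkazp — violates constraint (iii): syllable 1 coda /zp/ has 2 consonants (> 1) → ill-formed
llzap — violates constraint (ii): syllable 1 onset /llz/ has 3 consonants (> 2) → ill-formed
vzda — violates constraint (ii): syllable 1 onset /vzd/ has 3 consonants (> 2) → ill-formed
pod — σ1 onset /p/, coda /d/ ok → well-formed

pod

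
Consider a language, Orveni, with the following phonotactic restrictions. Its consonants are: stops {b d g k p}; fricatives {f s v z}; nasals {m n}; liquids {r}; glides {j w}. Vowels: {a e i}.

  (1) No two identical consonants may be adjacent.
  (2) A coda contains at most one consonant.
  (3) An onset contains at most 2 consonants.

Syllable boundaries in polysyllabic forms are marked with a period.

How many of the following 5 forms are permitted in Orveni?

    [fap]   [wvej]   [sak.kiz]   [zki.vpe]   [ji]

4

[fap] — σ1 onset /f/, coda /p/ ok → permitted
[wvej] — σ1 onset /wv/ (2C), coda /j/ ok → permitted
[sak.kiz] — violates constraint 1: adjacent identical consonants /kk/ → not permitted
[zki.vpe] — σ1 onset /zk/ (2C), coda /∅/ ok; σ2 onset /vp/ (2C), coda /∅/ ok → permitted
[ji] — σ1 onset /j/, coda /∅/ ok → permitted
Permitted: [fap], [wvej], [zki.vpe], [ji] → 4.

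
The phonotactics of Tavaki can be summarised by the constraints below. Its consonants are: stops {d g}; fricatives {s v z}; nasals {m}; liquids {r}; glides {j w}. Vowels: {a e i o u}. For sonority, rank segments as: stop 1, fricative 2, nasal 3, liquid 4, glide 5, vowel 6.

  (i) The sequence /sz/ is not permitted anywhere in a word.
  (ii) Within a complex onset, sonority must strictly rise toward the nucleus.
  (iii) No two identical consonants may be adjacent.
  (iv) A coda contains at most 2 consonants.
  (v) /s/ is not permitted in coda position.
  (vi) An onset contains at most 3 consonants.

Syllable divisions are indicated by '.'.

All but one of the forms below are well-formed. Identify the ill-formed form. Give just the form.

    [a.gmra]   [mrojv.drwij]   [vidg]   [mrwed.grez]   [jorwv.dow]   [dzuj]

[jorwv.dow]

[a.gmra] — σ1 onset /∅/, coda /∅/ ok; σ2 onset /gmr/ (1→3→4 rises), coda /∅/ ok → well-formed
[mrojv.drwij] — σ1 onset /mr/ (3→4 rises), coda /jv/ (2C) ok; σ2 onset /drw/ (1→4→5 rises), coda /j/ ok → well-formed
[vidg] — σ1 onset /v/, coda /dg/ (2C) ok → well-formed
[mrwed.grez] — σ1 onset /mrw/ (3→4→5 rises), coda /d/ ok; σ2 onset /gr/ (1→4 rises), coda /z/ ok → well-formed
[jorwv.dow] — violates constraint (iv): syllable 1 coda /rwv/ has 3 consonants (> 2) → ill-formed
[dzuj] — σ1 onset /dz/ (1→2 rises), coda /j/ ok → well-formed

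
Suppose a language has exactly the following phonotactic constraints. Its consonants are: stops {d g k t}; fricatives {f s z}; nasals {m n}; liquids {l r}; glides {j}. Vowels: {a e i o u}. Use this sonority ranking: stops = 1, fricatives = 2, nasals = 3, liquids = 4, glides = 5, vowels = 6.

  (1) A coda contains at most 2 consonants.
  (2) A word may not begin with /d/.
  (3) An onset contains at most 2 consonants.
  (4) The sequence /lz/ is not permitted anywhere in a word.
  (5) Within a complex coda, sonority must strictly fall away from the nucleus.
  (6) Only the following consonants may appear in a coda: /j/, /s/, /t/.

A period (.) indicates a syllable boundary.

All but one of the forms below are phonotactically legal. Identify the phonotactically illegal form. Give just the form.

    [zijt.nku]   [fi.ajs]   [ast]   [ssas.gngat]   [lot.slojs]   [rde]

[ssas.gngat]

[zijt.nku] — σ1 onset /z/, coda /jt/ (5→1 falls) ok; σ2 onset /nk/ (2C), coda /∅/ ok → phonotactically legal
[fi.ajs] — σ1 onset /f/, coda /∅/ ok; σ2 onset /∅/, coda /js/ (5→2 falls) ok → phonotactically legal
[ast] — σ1 onset /∅/, coda /st/ (2→1 falls) ok → phonotactically legal
[ssas.gngat] — violates constraint 3: syllable 2 onset /gng/ has 3 consonants (> 2) → phonotactically illegal
[lot.slojs] — σ1 onset /l/, coda /t/ ok; σ2 onset /sl/ (2C), coda /js/ (5→2 falls) ok → phonotactically legal
[rde] — σ1 onset /rd/ (2C), coda /∅/ ok → phonotactically legal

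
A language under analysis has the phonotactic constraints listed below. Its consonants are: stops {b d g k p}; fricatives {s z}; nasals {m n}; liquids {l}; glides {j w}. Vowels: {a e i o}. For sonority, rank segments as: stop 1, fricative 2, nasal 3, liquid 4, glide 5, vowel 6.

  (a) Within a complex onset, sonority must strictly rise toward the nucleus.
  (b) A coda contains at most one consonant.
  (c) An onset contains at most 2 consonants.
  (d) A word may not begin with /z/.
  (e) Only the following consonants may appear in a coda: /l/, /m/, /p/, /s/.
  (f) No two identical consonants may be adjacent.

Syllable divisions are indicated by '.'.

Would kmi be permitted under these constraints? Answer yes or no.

yes

kmi — σ1 onset /km/ (1→3 rises), coda /∅/ ok → permitted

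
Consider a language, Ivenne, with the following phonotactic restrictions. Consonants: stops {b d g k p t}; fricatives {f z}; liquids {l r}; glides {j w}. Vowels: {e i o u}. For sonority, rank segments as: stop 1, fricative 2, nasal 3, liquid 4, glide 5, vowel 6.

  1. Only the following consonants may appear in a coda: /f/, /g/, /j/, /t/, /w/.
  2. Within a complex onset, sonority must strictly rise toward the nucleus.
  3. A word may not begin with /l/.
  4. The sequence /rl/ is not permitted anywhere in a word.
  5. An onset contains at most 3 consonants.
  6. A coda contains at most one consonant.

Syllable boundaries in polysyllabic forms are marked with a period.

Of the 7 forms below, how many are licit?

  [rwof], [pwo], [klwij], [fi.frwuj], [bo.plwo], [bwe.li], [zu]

7

[rwof] — σ1 onset /rw/ (4→5 rises), coda /f/ ok → licit
[pwo] — σ1 onset /pw/ (1→5 rises), coda /∅/ ok → licit
[klwij] — σ1 onset /klw/ (1→4→5 rises), coda /j/ ok → licit
[fi.frwuj] — σ1 onset /f/, coda /∅/ ok; σ2 onset /frw/ (2→4→5 rises), coda /j/ ok → licit
[bo.plwo] — σ1 onset /b/, coda /∅/ ok; σ2 onset /plw/ (1→4→5 rises), coda /∅/ ok → licit
[bwe.li] — σ1 onset /bw/ (1→5 rises), coda /∅/ ok; σ2 onset /l/, coda /∅/ ok → licit
[zu] — σ1 onset /z/, coda /∅/ ok → licit
Licit: [rwof], [pwo], [klwij], [fi.frwuj], [bo.plwo], [bwe.li], [zu] → 7.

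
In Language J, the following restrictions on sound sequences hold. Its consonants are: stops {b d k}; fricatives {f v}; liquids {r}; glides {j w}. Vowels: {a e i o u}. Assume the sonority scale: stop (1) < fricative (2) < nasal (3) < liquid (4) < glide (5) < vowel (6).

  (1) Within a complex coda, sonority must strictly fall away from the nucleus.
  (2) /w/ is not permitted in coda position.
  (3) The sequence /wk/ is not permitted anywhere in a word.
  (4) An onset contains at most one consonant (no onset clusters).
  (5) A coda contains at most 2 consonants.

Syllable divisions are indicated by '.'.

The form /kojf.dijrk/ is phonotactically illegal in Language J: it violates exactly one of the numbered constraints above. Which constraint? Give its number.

/kojf.dijrk/: syllable 2 coda /jrk/ has 3 consonants (> 2).
This is a violation of constraint 5: "A coda contains at most 2 consonants."
The remaining constraints (1, 2, 3, 4) are satisfied.

5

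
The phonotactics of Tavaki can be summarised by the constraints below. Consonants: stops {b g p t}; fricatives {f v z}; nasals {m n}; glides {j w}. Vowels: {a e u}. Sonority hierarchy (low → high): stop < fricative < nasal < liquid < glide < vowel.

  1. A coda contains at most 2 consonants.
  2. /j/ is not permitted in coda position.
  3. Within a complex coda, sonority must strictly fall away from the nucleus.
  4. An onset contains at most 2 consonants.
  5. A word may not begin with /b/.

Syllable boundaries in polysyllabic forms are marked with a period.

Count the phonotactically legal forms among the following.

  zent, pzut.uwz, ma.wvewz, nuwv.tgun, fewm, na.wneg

zent — σ1 onset /z/, coda /nt/ (3→1 falls) ok → phonotactically legal
pzut.uwz — σ1 onset /pz/ (2C), coda /t/ ok; σ2 onset /∅/, coda /wz/ (5→2 falls) ok → phonotactically legal
ma.wvewz — σ1 onset /m/, coda /∅/ ok; σ2 onset /wv/ (2C), coda /wz/ (5→2 falls) ok → phonotactically legal
nuwv.tgun — σ1 onset /n/, coda /wv/ (5→2 falls) ok; σ2 onset /tg/ (2C), coda /n/ ok → phonotactically legal
fewm — σ1 onset /f/, coda /wm/ (5→3 falls) ok → phonotactically legal
na.wneg — σ1 onset /n/, coda /∅/ ok; σ2 onset /wn/ (2C), coda /g/ ok → phonotactically legal
Phonotactically legal: zent, pzut.uwz, ma.wvewz, nuwv.tgun, fewm, na.wneg → 6.

6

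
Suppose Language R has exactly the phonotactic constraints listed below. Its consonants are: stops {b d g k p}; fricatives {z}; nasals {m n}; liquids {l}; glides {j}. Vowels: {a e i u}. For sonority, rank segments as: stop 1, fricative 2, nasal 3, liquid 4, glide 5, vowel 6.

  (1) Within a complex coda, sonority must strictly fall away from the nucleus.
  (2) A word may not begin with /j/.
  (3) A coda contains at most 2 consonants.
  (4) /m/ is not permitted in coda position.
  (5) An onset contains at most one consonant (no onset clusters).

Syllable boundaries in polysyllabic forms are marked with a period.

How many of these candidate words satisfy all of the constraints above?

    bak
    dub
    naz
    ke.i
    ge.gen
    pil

6

bak — σ1 onset /b/, coda /k/ ok → licit
dub — σ1 onset /d/, coda /b/ ok → licit
naz — σ1 onset /n/, coda /z/ ok → licit
ke.i — σ1 onset /k/, coda /∅/ ok; σ2 onset /∅/, coda /∅/ ok → licit
ge.gen — σ1 onset /g/, coda /∅/ ok; σ2 onset /g/, coda /n/ ok → licit
pil — σ1 onset /p/, coda /l/ ok → licit
Licit: bak, dub, naz, ke.i, ge.gen, pil → 6.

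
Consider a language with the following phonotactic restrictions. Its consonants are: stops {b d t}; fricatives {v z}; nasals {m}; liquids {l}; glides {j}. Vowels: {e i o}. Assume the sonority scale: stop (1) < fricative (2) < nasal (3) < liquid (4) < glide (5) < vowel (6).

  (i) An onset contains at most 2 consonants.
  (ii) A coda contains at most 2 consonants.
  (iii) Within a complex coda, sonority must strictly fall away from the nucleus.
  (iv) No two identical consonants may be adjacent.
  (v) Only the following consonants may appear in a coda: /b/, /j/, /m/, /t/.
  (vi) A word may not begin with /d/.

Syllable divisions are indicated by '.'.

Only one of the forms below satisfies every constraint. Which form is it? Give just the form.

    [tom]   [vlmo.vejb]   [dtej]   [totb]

[tom] — σ1 onset /t/, coda /m/ ok → permitted
[vlmo.vejb] — violates constraint (i): syllable 1 onset /vlm/ has 3 consonants (> 2) → not permitted
[dtej] — violates constraint (vi): word begins with /d/ → not permitted
[totb] — violates constraint (iii): syllable 1 coda /tb/: /t/ (stop, 1) → /b/ (stop, 1) does not fall → not permitted

[tom]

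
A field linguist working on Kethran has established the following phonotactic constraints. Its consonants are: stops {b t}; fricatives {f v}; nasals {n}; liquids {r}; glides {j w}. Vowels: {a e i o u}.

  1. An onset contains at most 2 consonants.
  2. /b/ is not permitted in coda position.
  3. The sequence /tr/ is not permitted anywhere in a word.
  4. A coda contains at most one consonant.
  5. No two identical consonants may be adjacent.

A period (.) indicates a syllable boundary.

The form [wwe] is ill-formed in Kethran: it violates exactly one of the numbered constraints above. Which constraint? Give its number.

5

[wwe]: adjacent identical consonants /ww/.
This is a violation of constraint 5: "No two identical consonants may be adjacent."
The remaining constraints (1, 2, 3, 4) are satisfied.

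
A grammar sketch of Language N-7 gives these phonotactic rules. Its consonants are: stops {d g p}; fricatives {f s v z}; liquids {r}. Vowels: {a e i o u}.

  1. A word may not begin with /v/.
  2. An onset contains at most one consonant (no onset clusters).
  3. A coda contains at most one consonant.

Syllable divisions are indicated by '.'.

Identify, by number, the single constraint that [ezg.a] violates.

3

[ezg.a]: syllable 1 coda /zg/ has 2 consonants (> 1).
This is a violation of constraint 3: "A coda contains at most one consonant."
The remaining constraints (1, 2) are satisfied.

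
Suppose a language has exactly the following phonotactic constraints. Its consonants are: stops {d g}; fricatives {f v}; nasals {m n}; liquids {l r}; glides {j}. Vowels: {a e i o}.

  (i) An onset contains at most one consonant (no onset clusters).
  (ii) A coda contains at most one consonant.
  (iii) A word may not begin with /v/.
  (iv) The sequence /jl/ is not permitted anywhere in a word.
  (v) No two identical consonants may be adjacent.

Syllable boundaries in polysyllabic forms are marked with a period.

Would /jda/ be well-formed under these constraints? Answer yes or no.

no

/jda/ — violates constraint (i): syllable 1 onset /jd/ has 2 consonants (> 1) → ill-formed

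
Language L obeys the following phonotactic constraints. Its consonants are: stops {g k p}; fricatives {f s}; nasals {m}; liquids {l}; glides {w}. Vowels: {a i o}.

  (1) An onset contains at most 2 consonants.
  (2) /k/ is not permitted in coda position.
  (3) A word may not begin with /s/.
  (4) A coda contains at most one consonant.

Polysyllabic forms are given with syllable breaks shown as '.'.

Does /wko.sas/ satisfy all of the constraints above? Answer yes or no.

/wko.sas/ — σ1 onset /wk/ (2C), coda /∅/ ok; σ2 onset /s/, coda /s/ ok → permitted

yes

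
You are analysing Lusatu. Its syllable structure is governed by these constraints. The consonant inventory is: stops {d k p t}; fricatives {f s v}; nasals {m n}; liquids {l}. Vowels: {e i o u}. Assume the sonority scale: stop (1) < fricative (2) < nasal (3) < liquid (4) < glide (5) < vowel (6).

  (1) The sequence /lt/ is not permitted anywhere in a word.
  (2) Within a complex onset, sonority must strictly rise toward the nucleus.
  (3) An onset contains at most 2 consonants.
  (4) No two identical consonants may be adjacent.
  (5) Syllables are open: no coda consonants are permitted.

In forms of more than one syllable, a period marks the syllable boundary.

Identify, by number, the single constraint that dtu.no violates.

dtu.no: syllable 1 onset /dt/: /d/ (stop, 1) → /t/ (stop, 1) does not rise.
This is a violation of constraint 2: "Within a complex onset, sonority must strictly rise toward the nucleus."
The remaining constraints (1, 3, 4, 5) are satisfied.

2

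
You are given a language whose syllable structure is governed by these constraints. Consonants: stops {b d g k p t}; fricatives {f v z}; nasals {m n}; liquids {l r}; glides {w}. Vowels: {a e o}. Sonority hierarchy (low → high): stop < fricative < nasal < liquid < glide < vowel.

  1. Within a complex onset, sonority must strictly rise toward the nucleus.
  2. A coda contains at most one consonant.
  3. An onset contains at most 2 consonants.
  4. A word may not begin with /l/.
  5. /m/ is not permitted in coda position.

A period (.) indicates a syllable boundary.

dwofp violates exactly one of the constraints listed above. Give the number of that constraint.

2

dwofp: syllable 1 coda /fp/ has 2 consonants (> 1).
This is a violation of constraint 2: "A coda contains at most one consonant."
The remaining constraints (1, 3, 4, 5) are satisfied.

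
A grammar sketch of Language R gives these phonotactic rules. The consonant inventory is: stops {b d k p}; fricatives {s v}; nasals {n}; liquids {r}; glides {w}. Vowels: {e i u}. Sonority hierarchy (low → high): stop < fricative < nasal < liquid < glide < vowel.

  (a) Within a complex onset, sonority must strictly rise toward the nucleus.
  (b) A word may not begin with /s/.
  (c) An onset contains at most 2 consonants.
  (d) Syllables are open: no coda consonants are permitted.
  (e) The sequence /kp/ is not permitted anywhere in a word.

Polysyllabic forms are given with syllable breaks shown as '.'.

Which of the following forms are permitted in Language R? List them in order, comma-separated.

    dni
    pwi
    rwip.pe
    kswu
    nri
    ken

dni, pwi, nri

dni — σ1 onset /dn/ (1→3 rises), coda /∅/ ok → permitted
pwi — σ1 onset /pw/ (1→5 rises), coda /∅/ ok → permitted
rwip.pe — violates constraint (d): syllable 1 coda /p/ has 1 consonant (> 0) → not permitted
kswu — violates constraint (c): syllable 1 onset /ksw/ has 3 consonants (> 2) → not permitted
nri — σ1 onset /nr/ (3→4 rises), coda /∅/ ok → permitted
ken — violates constraint (d): syllable 1 coda /n/ has 1 consonant (> 0) → not permitted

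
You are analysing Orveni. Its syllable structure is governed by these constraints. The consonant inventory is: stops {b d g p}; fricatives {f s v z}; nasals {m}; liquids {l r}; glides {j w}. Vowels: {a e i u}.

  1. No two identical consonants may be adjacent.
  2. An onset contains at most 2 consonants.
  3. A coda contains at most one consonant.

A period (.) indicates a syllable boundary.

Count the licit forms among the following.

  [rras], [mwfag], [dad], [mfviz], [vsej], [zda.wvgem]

[rras] — violates constraint 1: adjacent identical consonants /rr/ → illicit
[mwfag] — violates constraint 2: syllable 1 onset /mwf/ has 3 consonants (> 2) → illicit
[dad] — σ1 onset /d/, coda /d/ ok → licit
[mfviz] — violates constraint 2: syllable 1 onset /mfv/ has 3 consonants (> 2) → illicit
[vsej] — σ1 onset /vs/ (2C), coda /j/ ok → licit
[zda.wvgem] — violates constraint 2: syllable 2 onset /wvg/ has 3 consonants (> 2) → illicit
Licit: [dad], [vsej] → 2.

2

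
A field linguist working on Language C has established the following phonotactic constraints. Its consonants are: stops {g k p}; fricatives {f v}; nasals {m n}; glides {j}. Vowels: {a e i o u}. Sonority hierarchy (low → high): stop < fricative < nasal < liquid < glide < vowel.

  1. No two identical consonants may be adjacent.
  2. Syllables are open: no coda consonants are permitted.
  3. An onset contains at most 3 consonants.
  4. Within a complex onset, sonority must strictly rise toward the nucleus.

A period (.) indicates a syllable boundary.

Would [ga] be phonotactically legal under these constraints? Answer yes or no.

[ga] — σ1 onset /g/, coda /∅/ ok → phonotactically legal

yes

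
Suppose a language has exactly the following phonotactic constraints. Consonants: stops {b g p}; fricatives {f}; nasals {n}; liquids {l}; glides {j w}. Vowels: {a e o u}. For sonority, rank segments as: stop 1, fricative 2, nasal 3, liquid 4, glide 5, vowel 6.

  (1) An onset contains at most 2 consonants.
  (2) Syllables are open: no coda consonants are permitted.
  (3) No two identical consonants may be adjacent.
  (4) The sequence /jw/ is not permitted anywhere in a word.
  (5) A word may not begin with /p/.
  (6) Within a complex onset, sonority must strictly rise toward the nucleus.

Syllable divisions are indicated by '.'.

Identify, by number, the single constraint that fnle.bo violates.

fnle.bo: syllable 1 onset /fnl/ has 3 consonants (> 2).
This is a violation of constraint 1: "An onset contains at most 2 consonants."
The remaining constraints (2, 3, 4, 5, 6) are satisfied.

1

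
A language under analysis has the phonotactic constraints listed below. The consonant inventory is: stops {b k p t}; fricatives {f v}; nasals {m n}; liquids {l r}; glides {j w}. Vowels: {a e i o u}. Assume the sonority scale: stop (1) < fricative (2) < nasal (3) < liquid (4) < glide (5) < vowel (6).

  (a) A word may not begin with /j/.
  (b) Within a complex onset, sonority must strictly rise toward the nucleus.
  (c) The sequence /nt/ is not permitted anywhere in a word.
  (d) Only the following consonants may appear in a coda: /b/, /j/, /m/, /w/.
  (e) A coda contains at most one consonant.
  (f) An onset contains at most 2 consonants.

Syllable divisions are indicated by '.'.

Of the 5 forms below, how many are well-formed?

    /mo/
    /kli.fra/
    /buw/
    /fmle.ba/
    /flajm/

/mo/ — σ1 onset /m/, coda /∅/ ok → well-formed
/kli.fra/ — σ1 onset /kl/ (1→4 rises), coda /∅/ ok; σ2 onset /fr/ (2→4 rises), coda /∅/ ok → well-formed
/buw/ — σ1 onset /b/, coda /w/ ok → well-formed
/fmle.ba/ — violates constraint (f): syllable 1 onset /fml/ has 3 consonants (> 2) → ill-formed
/flajm/ — violates constraint (e): syllable 1 coda /jm/ has 2 consonants (> 1) → ill-formed
Well-formed: /mo/, /kli.fra/, /buw/ → 3.

3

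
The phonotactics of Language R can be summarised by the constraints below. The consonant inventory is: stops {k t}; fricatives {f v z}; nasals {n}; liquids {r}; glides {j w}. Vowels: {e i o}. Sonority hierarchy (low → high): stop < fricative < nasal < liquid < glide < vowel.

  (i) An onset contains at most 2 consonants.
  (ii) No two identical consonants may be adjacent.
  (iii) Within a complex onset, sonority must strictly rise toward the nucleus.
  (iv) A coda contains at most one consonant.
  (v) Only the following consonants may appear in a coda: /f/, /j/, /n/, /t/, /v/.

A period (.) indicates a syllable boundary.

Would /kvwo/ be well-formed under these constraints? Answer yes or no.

/kvwo/ — violates constraint (i): syllable 1 onset /kvw/ has 3 consonants (> 2) → ill-formed

no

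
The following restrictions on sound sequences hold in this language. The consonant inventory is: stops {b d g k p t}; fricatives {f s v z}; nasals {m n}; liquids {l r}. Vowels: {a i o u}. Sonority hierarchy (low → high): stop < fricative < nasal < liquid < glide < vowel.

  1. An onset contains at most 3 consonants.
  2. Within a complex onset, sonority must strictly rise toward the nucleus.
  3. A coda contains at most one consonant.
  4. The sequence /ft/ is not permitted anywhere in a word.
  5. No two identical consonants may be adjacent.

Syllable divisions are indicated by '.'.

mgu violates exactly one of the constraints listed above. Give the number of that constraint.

2

mgu: syllable 1 onset /mg/: /m/ (nasal, 3) → /g/ (stop, 1) does not rise.
This is a violation of constraint 2: "Within a complex onset, sonority must strictly rise toward the nucleus."
The remaining constraints (1, 3, 4, 5) are satisfied.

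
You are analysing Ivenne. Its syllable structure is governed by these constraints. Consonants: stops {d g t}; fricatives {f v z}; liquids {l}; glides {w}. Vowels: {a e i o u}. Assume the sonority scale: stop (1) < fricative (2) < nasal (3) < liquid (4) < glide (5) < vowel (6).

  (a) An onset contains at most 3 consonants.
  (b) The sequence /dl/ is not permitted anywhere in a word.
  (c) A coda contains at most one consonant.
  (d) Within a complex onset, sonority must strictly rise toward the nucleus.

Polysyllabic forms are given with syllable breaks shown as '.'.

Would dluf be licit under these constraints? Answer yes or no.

no

dluf — violates constraint (b): contains banned sequence /dl/ → illicit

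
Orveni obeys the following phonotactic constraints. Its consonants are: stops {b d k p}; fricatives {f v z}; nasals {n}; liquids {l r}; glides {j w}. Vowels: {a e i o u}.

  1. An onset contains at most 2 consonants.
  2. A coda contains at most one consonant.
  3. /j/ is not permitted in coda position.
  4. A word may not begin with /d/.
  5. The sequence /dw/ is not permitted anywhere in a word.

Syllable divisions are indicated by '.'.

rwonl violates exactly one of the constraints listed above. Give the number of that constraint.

2

rwonl: syllable 1 coda /nl/ has 2 consonants (> 1).
This is a violation of constraint 2: "A coda contains at most one consonant."
The remaining constraints (1, 3, 4, 5) are satisfied.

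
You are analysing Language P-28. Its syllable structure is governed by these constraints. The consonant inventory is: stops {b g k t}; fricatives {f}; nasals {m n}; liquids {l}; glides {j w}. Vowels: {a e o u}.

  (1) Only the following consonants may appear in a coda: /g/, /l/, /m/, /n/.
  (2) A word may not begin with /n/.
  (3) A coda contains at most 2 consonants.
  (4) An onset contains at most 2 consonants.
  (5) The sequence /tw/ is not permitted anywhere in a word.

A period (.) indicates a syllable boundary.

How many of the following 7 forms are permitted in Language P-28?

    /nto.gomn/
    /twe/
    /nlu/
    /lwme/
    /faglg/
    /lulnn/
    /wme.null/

/nto.gomn/ — violates constraint 2: word begins with /n/ → not permitted
/twe/ — violates constraint 5: contains banned sequence /tw/ → not permitted
/nlu/ — violates constraint 2: word begins with /n/ → not permitted
/lwme/ — violates constraint 4: syllable 1 onset /lwm/ has 3 consonants (> 2) → not permitted
/faglg/ — violates constraint 3: syllable 1 coda /glg/ has 3 consonants (> 2) → not permitted
/lulnn/ — violates constraint 3: syllable 1 coda /lnn/ has 3 consonants (> 2) → not permitted
/wme.null/ — σ1 onset /wm/ (2C), coda /∅/ ok; σ2 onset /n/, coda /ll/ (2C) ok → permitted
Permitted: /wme.null/ → 1.

1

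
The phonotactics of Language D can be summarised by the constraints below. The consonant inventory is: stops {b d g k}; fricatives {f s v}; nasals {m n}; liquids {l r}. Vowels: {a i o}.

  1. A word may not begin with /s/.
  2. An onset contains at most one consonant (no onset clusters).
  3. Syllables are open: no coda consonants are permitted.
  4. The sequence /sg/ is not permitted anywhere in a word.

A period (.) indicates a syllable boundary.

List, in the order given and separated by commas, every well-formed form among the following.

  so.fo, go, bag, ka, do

go, ka, do

so.fo — violates constraint 1: word begins with /s/ → ill-formed
go — σ1 onset /g/, coda /∅/ ok → well-formed
bag — violates constraint 3: syllable 1 coda /g/ has 1 consonant (> 0) → ill-formed
ka — σ1 onset /k/, coda /∅/ ok → well-formed
do — σ1 onset /d/, coda /∅/ ok → well-formed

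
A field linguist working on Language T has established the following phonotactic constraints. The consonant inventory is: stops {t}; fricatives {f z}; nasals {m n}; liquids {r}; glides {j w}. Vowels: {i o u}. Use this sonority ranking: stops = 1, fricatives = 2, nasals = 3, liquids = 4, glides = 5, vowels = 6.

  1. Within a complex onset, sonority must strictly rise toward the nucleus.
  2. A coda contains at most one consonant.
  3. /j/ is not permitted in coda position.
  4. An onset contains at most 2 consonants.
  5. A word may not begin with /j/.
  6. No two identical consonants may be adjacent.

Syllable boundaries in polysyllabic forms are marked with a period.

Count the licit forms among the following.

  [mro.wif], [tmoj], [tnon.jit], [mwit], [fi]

4

[mro.wif] — σ1 onset /mr/ (3→4 rises), coda /∅/ ok; σ2 onset /w/, coda /f/ ok → licit
[tmoj] — violates constraint 3: syllable 1 coda contains /j/ → illicit
[tnon.jit] — σ1 onset /tn/ (1→3 rises), coda /n/ ok; σ2 onset /j/, coda /t/ ok → licit
[mwit] — σ1 onset /mw/ (3→5 rises), coda /t/ ok → licit
[fi] — σ1 onset /f/, coda /∅/ ok → licit
Licit: [mro.wif], [tnon.jit], [mwit], [fi] → 4.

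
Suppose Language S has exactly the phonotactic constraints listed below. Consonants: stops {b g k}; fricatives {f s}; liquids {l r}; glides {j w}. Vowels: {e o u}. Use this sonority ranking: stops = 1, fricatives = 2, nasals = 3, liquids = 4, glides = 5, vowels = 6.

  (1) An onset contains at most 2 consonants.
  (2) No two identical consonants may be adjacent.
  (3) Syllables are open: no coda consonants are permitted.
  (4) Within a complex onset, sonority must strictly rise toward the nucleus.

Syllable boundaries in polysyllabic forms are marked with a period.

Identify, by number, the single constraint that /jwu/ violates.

/jwu/: syllable 1 onset /jw/: /j/ (glide, 5) → /w/ (glide, 5) does not rise.
This is a violation of constraint 4: "Within a complex onset, sonority must strictly rise toward the nucleus."
The remaining constraints (1, 2, 3) are satisfied.

4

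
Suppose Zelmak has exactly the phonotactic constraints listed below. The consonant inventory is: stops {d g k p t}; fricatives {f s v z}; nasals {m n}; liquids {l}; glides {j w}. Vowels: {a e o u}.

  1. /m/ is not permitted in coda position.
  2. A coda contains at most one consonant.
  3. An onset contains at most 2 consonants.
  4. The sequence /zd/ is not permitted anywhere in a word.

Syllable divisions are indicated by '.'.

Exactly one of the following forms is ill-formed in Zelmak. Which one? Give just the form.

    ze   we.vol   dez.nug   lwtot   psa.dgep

ze — σ1 onset /z/, coda /∅/ ok → well-formed
we.vol — σ1 onset /w/, coda /∅/ ok; σ2 onset /v/, coda /l/ ok → well-formed
dez.nug — σ1 onset /d/, coda /z/ ok; σ2 onset /n/, coda /g/ ok → well-formed
lwtot — violates constraint 3: syllable 1 onset /lwt/ has 3 consonants (> 2) → ill-formed
psa.dgep — σ1 onset /ps/ (2C), coda /∅/ ok; σ2 onset /dg/ (2C), coda /p/ ok → well-formed

lwtot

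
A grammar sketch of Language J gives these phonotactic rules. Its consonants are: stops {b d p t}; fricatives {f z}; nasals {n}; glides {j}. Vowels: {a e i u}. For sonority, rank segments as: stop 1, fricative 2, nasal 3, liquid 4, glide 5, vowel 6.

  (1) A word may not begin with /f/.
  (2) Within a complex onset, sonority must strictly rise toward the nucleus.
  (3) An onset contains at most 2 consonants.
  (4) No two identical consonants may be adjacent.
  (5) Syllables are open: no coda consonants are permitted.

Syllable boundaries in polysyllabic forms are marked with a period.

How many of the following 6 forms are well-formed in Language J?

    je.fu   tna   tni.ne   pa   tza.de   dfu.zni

je.fu — σ1 onset /j/, coda /∅/ ok; σ2 onset /f/, coda /∅/ ok → well-formed
tna — σ1 onset /tn/ (1→3 rises), coda /∅/ ok → well-formed
tni.ne — σ1 onset /tn/ (1→3 rises), coda /∅/ ok; σ2 onset /n/, coda /∅/ ok → well-formed
pa — σ1 onset /p/, coda /∅/ ok → well-formed
tza.de — σ1 onset /tz/ (1→2 rises), coda /∅/ ok; σ2 onset /d/, coda /∅/ ok → well-formed
dfu.zni — σ1 onset /df/ (1→2 rises), coda /∅/ ok; σ2 onset /zn/ (2→3 rises), coda /∅/ ok → well-formed
Well-formed: je.fu, tna, tni.ne, pa, tza.de, dfu.zni → 6.

6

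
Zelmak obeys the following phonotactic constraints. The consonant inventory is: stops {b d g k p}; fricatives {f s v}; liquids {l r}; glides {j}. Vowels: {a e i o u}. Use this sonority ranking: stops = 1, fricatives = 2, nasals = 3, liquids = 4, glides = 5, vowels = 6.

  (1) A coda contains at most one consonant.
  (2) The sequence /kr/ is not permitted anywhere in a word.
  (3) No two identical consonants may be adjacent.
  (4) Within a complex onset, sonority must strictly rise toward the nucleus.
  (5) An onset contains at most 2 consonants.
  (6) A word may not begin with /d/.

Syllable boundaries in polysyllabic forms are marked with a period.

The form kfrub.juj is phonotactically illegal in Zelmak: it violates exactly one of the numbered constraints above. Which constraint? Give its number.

5

kfrub.juj: syllable 1 onset /kfr/ has 3 consonants (> 2).
This is a violation of constraint 5: "An onset contains at most 2 consonants."
The remaining constraints (1, 2, 3, 4, 6) are satisfied.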